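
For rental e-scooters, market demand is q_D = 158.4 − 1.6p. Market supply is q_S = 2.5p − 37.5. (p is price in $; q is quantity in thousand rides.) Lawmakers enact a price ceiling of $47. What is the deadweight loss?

$1.95 thousand

In inverse form: demand p = 99 − 0.625q, supply p = 15 + 0.4q.
Competitive equilibrium: 99 − 0.625q = 15 + 0.4q → q* = 81.9512, p* = 47.7805.
At the ceiling p = 47, quantity supplied = (47 − 15)/0.4 = 80.
Willingness to pay at q' = 80: 99 − 0.625·80 = 49.
Δq = 81.9512 − 80 = 1.9512; wedge = 49 − 47 = 2.
Deadweight loss = ½ × 1.9512 × 2 = $1.95 thousand.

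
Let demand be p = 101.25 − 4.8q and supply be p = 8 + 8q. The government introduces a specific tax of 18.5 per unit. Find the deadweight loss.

13.37

Competitive equilibrium: 101.25 − 4.8q = 8 + 8q → q* = 7.2852, p* = 66.2813.
With the tax, the buyer price exceeds the seller price by 18.5: (101.25 − 4.8q) − (8 + 8q) = 18.5 → q' = 5.8398.
Δq = 7.2852 − 5.8398 = 1.4454; the wedge equals the tax, 18.5.
The triangle = ½ × 1.4454 × 18.5 = 13.37.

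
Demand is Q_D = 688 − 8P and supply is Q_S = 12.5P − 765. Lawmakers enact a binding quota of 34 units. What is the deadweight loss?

775.39

In inverse form: demand P = 86 − 0.125Q, supply P = 61.2 + 0.08Q.
Competitive equilibrium: 86 − 0.125Q = 61.2 + 0.08Q → Q* = 120.9756, P* = 70.878.
At Q = 34: demand price = 86 − 0.125·34 = 81.75; supply price = 61.2 + 0.08·34 = 63.92.
ΔQ = 120.9756 − 34 = 86.9756; wedge = 81.75 − 63.92 = 17.83.
Deadweight loss = ½ × 86.9756 × 17.83 = 775.39.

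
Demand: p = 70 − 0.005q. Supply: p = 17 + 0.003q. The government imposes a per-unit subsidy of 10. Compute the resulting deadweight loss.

Competitive equilibrium: 70 − 0.005q = 17 + 0.003q → q* = 6625, p* = 36.875.
The subsidy lowers effective supply by 10: p = 7 + 0.003q.
New quantity: 70 − 0.005q = 7 + 0.003q → q' = 7875.
Overproduction Δq = 7875 − 6625 = 1250; wedge = subsidy = 10.
The triangle = ½ × 1250 × 10 = 6250.

6250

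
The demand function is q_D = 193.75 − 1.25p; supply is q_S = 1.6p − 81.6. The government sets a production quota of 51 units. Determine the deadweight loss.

344.30

In inverse form: demand p = 155 − 0.8q, supply p = 51 + 0.625q.
Competitive equilibrium: 155 − 0.8q = 51 + 0.625q → q* = 72.9825, p* = 96.614.
At q = 51: demand price = 155 − 0.8·51 = 114.2; supply price = 51 + 0.625·51 = 82.875.
Δq = 72.9825 − 51 = 21.9825; wedge = 114.2 − 82.875 = 31.325.
Welfare loss = ½ × 21.9825 × 31.325 = 344.30.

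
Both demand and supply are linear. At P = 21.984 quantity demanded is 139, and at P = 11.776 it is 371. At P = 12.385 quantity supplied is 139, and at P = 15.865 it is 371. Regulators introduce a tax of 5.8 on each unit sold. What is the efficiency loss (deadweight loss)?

285.08

Demand slope = (11.776 − 21.984)/(371 − 139) = −0.044, so P = 28.1 − 0.044Q.
Supply slope = (15.865 − 12.385)/(371 − 139) = 0.015, so P = 10.3 + 0.015Q.
Competitive equilibrium: 28.1 − 0.044Q = 10.3 + 0.015Q → Q* = 301.6949, P* = 14.8254.
With the tax, the buyer price exceeds the seller price by 5.8: (28.1 − 0.044Q) − (10.3 + 0.015Q) = 5.8 → Q' = 203.3898.
ΔQ = 301.6949 − 203.3898 = 98.3051; the wedge equals the tax, 5.8.
DWL = ½ × 98.3051 × 5.8 = 285.08.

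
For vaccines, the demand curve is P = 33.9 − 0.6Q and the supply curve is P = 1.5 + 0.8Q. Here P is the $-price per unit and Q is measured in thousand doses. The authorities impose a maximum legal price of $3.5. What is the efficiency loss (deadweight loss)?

$298.29 thousand

Competitive equilibrium: 33.9 − 0.6Q = 1.5 + 0.8Q → Q* = 23.1429, P* = 20.0143.
At the ceiling P = 3.5, quantity supplied = (3.5 − 1.5)/0.8 = 2.5.
Willingness to pay at Q' = 2.5: 33.9 − 0.6·2.5 = 32.4.
ΔQ = 23.1429 − 2.5 = 20.6429; wedge = 32.4 − 3.5 = 28.9.
Welfare loss = ½ × 20.6429 × 28.9 = $298.29 thousand.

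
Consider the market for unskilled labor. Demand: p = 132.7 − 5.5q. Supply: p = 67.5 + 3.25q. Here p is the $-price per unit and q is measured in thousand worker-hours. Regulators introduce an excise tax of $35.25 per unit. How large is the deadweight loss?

$71 thousand

Competitive equilibrium: 132.7 − 5.5q = 67.5 + 3.25q → q* = 7.4514, p* = 91.7171.
With the tax, the buyer price exceeds the seller price by 35.25: (132.7 − 5.5q) − (67.5 + 3.25q) = 35.25 → q' = 3.4229.
Δq = 7.4514 − 3.4229 = 4.0285; the wedge equals the tax, 35.25.
DWL = ½ × 4.0285 × 35.25 = $71 thousand.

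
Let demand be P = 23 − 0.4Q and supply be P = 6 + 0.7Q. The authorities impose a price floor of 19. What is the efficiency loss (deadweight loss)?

16.36

Competitive equilibrium: 23 − 0.4Q = 6 + 0.7Q → Q* = 15.4545, P* = 16.8182.
At the floor P = 19, quantity demanded = (23 − 19)/0.4 = 10.
Sellers' marginal cost at Q' = 10: 6 + 0.7·10 = 13.
ΔQ = 15.4545 − 10 = 5.4545; wedge = 19 − 13 = 6.
The triangle = ½ × 5.4545 × 6 = 16.36.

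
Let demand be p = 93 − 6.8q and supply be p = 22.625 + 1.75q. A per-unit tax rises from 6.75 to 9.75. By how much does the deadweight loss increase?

2.89

Competitive equilibrium: 93 − 6.8q = 22.625 + 1.75q → q* = 8.231, p* = 37.0292.
For a per-unit tax t: Δq = t/8.55, so DWL = ½·t·(t/8.55) = t²/17.1.
At t = 6.75: DWL = 2.6645. At t = 9.75: DWL = 5.5592.
Increase = 5.5592 − 2.6645 = 2.89.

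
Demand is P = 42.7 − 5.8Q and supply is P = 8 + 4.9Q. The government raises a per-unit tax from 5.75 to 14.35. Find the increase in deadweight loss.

8.08

Competitive equilibrium: 42.7 − 5.8Q = 8 + 4.9Q → Q* = 3.243, P* = 23.8907.
For a per-unit tax t: ΔQ = t/10.7, so DWL = ½·t·(t/10.7) = t²/21.4.
At t = 5.75: DWL = 1.545. At t = 14.35: DWL = 9.623.
Increase = 9.623 − 1.545 = 8.08.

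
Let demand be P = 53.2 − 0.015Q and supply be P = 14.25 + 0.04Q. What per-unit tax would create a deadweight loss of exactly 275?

Competitive equilibrium: 53.2 − 0.015Q = 14.25 + 0.04Q → Q* = 708.1818, P* = 42.5773.
A tax t gives ΔQ = t/0.055 and wedge t, so DWL = t²/0.11.
t²/0.11 = 275 → t² = 30.25 → t = 5.5.

5.5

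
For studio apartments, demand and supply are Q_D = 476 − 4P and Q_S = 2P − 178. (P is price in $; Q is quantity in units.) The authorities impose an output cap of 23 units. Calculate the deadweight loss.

In inverse form: demand P = 119 − 0.25Q, supply P = 89 + 0.5Q.
Competitive equilibrium: 119 − 0.25Q = 89 + 0.5Q → Q* = 40, P* = 109.
At Q = 23: demand price = 119 − 0.25·23 = 113.25; supply price = 89 + 0.5·23 = 100.5.
ΔQ = 40 − 23 = 17; wedge = 113.25 − 100.5 = 12.75.
Deadweight loss = ½ × 17 × 12.75 = $108.375.

$108.375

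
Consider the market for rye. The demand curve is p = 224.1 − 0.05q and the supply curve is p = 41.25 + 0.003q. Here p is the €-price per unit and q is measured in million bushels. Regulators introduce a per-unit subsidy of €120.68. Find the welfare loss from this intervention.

€137393.04 million

Competitive equilibrium: 224.1 − 0.05q = 41.25 + 0.003q → q* = 3450, p* = 51.6.
The subsidy lowers effective supply by 120.68: p = 0.003q − 79.43.
New quantity: 224.1 − 0.05q = 0.003q − 79.43 → q' = 5726.9811.
Overproduction Δq = 5726.9811 − 3450 = 2276.9811; wedge = subsidy = 120.68.
DWL = ½ × 2276.9811 × 120.68 = €137393.04 million.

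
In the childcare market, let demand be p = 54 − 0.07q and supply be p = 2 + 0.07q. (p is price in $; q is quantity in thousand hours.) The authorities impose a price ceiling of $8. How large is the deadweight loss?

Competitive equilibrium: 54 − 0.07q = 2 + 0.07q → q* = 371.4286, p* = 28.
At the ceiling p = 8, quantity supplied = (8 − 2)/0.07 = 85.7143.
Willingness to pay at q' = 85.7143: 54 − 0.07·85.7143 = 48.
Δq = 371.4286 − 85.7143 = 285.7143; wedge = 48 − 8 = 40.
Deadweight loss = ½ × 285.7143 × 40 = $5714.29 thousand.

$5714.29 thousand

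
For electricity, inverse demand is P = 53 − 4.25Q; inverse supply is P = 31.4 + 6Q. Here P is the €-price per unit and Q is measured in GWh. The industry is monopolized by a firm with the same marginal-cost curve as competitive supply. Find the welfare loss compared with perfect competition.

Competitive equilibrium: 53 − 4.25Q = 31.4 + 6Q → Q* = 2.10732, P* = 44.0439.
Marginal revenue: MR = 53 − 8.5Q. Set MR = MC: 53 − 8.5Q = 31.4 + 6Q → Q_m = 1.48966.
Price P_m = 53 − 4.25·1.48966 = 46.66895; MC(Q_m) = 31.4 + 6·1.48966 = 40.33796.
Competitive Q* = 2.10732, so ΔQ = 0.61766; wedge = 46.66895 − 40.33796 = 6.33099.
Deadweight loss = ½ × 0.61766 × 6.33099 = €1.96.

€1.96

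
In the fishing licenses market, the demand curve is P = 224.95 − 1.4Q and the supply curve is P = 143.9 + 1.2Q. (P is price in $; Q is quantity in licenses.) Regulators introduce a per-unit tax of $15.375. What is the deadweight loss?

Competitive equilibrium: 224.95 − 1.4Q = 143.9 + 1.2Q → Q* = 31.1731, P* = 181.3077.
With the tax, the buyer price exceeds the seller price by 15.375: (224.95 − 1.4Q) − (143.9 + 1.2Q) = 15.375 → Q' = 25.2596.
ΔQ = 31.1731 − 25.2596 = 5.9135; the wedge equals the tax, 15.375.
DWL = ½ × 5.9135 × 15.375 = $45.46.

$45.46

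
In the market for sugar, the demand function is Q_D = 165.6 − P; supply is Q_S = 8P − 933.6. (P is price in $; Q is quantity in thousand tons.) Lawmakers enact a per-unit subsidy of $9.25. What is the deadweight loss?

In inverse form: demand P = 165.6 − Q, supply P = 116.7 + 0.125Q.
Competitive equilibrium: 165.6 − Q = 116.7 + 0.125Q → Q* = 43.4667, P* = 122.1333.
The subsidy lowers effective supply by 9.25: P = 107.45 + 0.125Q.
New quantity: 165.6 − Q = 107.45 + 0.125Q → Q' = 51.6889.
Overproduction ΔQ = 51.6889 − 43.4667 = 8.2222; wedge = subsidy = 9.25.
The triangle = ½ × 8.2222 × 9.25 = $38.03 thousand.

$38.03 thousand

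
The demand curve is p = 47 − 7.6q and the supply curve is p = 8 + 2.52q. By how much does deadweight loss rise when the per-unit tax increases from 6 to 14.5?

8.61

Competitive equilibrium: 47 − 7.6q = 8 + 2.52q → q* = 3.8538, p* = 17.7115.
For a per-unit tax t: Δq = t/10.12, so DWL = ½·t·(t/10.12) = t²/20.24.
At t = 6: DWL = 1.779. At t = 14.5: DWL = 10.388.
Increase = 10.388 − 1.779 = 8.61.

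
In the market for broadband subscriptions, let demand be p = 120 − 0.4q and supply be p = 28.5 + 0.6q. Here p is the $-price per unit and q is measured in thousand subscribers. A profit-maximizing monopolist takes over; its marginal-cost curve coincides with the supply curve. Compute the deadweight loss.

Competitive equilibrium: 120 − 0.4q = 28.5 + 0.6q → q* = 91.5, p* = 83.4.
Marginal revenue: MR = 120 − 0.8q. Set MR = MC: 120 − 0.8q = 28.5 + 0.6q → q_m = 65.35714.
Price p_m = 120 − 0.4·65.35714 = 93.85714; MC(q_m) = 28.5 + 0.6·65.35714 = 67.71428.
Competitive q* = 91.5, so Δq = 26.14286; wedge = 93.85714 − 67.71428 = 26.14286.
The triangle = ½ × 26.14286 × 26.14286 = $341.72 thousand.

$341.72 thousand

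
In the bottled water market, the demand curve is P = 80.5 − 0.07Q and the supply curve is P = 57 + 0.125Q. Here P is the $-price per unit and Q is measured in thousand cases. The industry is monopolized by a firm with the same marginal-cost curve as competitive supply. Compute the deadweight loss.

$98.80 thousand

Competitive equilibrium: 80.5 − 0.07Q = 57 + 0.125Q → Q* = 120.51282, P* = 72.0641.
Marginal revenue: MR = 80.5 − 0.14Q. Set MR = MC: 80.5 − 0.14Q = 57 + 0.125Q → Q_m = 88.67925.
Price P_m = 80.5 − 0.07·88.67925 = 74.29245; MC(Q_m) = 57 + 0.125·88.67925 = 68.08491.
Competitive Q* = 120.51282, so ΔQ = 31.83357; wedge = 74.29245 − 68.08491 = 6.20754.
Welfare loss = ½ × 31.83357 × 6.20754 = $98.80 thousand.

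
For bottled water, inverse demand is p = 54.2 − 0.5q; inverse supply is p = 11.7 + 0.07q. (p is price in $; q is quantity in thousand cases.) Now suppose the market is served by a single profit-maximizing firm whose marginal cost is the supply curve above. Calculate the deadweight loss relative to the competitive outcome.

$345.98 thousand

Competitive equilibrium: 54.2 − 0.5q = 11.7 + 0.07q → q* = 74.5614, p* = 16.9193.
Marginal revenue: MR = 54.2 − q. Set MR = MC: 54.2 − q = 11.7 + 0.07q → q_m = 39.7196.
Price p_m = 54.2 − 0.5·39.7196 = 34.3402; MC(q_m) = 11.7 + 0.07·39.7196 = 14.4804.
Competitive q* = 74.5614, so Δq = 34.8418; wedge = 34.3402 − 14.4804 = 19.8598.
The triangle = ½ × 34.8418 × 19.8598 = $345.98 thousand.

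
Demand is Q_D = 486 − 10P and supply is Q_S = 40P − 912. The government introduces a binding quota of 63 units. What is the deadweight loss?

1285.22

In inverse form: demand P = 48.6 − 0.1Q, supply P = 22.8 + 0.025Q.
Competitive equilibrium: 48.6 − 0.1Q = 22.8 + 0.025Q → Q* = 206.4, P* = 27.96.
At Q = 63: demand price = 48.6 − 0.1·63 = 42.3; supply price = 22.8 + 0.025·63 = 24.375.
ΔQ = 206.4 − 63 = 143.4; wedge = 42.3 − 24.375 = 17.925.
The triangle = ½ × 143.4 × 17.925 = 1285.22.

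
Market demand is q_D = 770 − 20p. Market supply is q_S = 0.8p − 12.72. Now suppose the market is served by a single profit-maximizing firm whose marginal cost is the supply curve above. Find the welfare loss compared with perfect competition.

In inverse form: demand p = 38.5 − 0.05q, supply p = 15.9 + 1.25q.
Competitive equilibrium: 38.5 − 0.05q = 15.9 + 1.25q → q* = 17.3846, p* = 37.6308.
Marginal revenue: MR = 38.5 − 0.1q. Set MR = MC: 38.5 − 0.1q = 15.9 + 1.25q → q_m = 16.7407.
Price p_m = 38.5 − 0.05·16.7407 = 37.663; MC(q_m) = 15.9 + 1.25·16.7407 = 36.8259.
Competitive q* = 17.3846, so Δq = 0.6439; wedge = 37.663 − 36.8259 = 0.8371.
The triangle = ½ × 0.6439 × 0.8371 = 0.27.

0.27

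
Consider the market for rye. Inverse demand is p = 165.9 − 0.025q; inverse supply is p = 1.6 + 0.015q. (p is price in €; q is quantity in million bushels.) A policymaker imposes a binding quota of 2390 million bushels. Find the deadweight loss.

€58996.125 million

Competitive equilibrium: 165.9 − 0.025q = 1.6 + 0.015q → q* = 4107.5, p* = 63.2125.
At q = 2390: demand price = 165.9 − 0.025·2390 = 106.15; supply price = 1.6 + 0.015·2390 = 37.45.
Δq = 4107.5 − 2390 = 1717.5; wedge = 106.15 − 37.45 = 68.7.
DWL = ½ × 1717.5 × 68.7 = €58996.125 million.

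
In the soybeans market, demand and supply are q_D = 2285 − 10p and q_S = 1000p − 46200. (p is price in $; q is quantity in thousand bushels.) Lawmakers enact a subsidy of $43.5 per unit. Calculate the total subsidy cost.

$97250.50 thousand

In inverse form: demand p = 228.5 − 0.1q, supply p = 46.2 + 0.001q.
Competitive equilibrium: 228.5 − 0.1q = 46.2 + 0.001q → q* = 1804.9505, p* = 48.005.
The subsidy lowers effective supply by 43.5: p = 2.7 + 0.001q.
New quantity: 228.5 − 0.1q = 2.7 + 0.001q → q' = 2235.6436.
Total subsidy cost = 43.5 × 2235.6436 = $97250.50 thousand.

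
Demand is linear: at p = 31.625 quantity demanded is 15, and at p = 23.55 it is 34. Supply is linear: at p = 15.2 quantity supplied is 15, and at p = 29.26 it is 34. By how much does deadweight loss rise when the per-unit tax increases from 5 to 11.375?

Demand slope = (23.55 − 31.625)/(34 − 15) = −0.425, so p = 38 − 0.425q.
Supply slope = (29.26 − 15.2)/(34 − 15) = 0.74, so p = 4.1 + 0.74q.
Competitive equilibrium: 38 − 0.425q = 4.1 + 0.74q → q* = 29.0987, p* = 25.633.
For a per-unit tax t: Δq = t/1.165, so DWL = ½·t·(t/1.165) = t²/2.33.
At t = 5: DWL = 10.73. At t = 11.375: DWL = 55.532.
Increase = 55.532 − 10.73 = 44.80.

44.80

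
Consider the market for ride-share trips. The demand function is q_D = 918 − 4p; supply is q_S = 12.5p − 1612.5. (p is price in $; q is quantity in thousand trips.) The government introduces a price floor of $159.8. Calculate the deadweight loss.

In inverse form: demand p = 229.5 − 0.25q, supply p = 129 + 0.08q.
Competitive equilibrium: 229.5 − 0.25q = 129 + 0.08q → q* = 304.5455, p* = 153.3636.
At the floor p = 159.8, quantity demanded = (229.5 − 159.8)/0.25 = 278.8.
Sellers' marginal cost at q' = 278.8: 129 + 0.08·278.8 = 151.304.
Δq = 304.5455 − 278.8 = 25.7455; wedge = 159.8 − 151.304 = 8.496.
Deadweight loss = ½ × 25.7455 × 8.496 = $109.37 thousand.

$109.37 thousand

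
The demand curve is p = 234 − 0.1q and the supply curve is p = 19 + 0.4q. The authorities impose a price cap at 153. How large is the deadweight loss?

Competitive equilibrium: 234 − 0.1q = 19 + 0.4q → q* = 430, p* = 191.
At the ceiling p = 153, quantity supplied = (153 − 19)/0.4 = 335.
Willingness to pay at q' = 335: 234 − 0.1·335 = 200.5.
Δq = 430 − 335 = 95; wedge = 200.5 − 153 = 47.5.
Welfare loss = ½ × 95 × 47.5 = 2256.25.

2256.25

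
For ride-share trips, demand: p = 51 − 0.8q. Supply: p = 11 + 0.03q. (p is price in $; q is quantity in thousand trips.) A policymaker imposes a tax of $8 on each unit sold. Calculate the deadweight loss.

$38.55 thousand

Competitive equilibrium: 51 − 0.8q = 11 + 0.03q → q* = 48.1928, p* = 12.4458.
With the tax, the buyer price exceeds the seller price by 8: (51 − 0.8q) − (11 + 0.03q) = 8 → q' = 38.5542.
Δq = 48.1928 − 38.5542 = 9.6386; the wedge equals the tax, 8.
Deadweight loss = ½ × 9.6386 × 8 = $38.55 thousand.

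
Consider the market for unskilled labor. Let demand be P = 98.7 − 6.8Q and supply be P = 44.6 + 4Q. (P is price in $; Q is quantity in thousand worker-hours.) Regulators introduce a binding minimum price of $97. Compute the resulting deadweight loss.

$122.31 thousand

Competitive equilibrium: 98.7 − 6.8Q = 44.6 + 4Q → Q* = 5.0093, P* = 64.637.
At the floor P = 97, quantity demanded = (98.7 − 97)/6.8 = 0.25.
Sellers' marginal cost at Q' = 0.25: 44.6 + 4·0.25 = 45.6.
ΔQ = 5.0093 − 0.25 = 4.7593; wedge = 97 − 45.6 = 51.4.
Welfare loss = ½ × 4.7593 × 51.4 = $122.31 thousand.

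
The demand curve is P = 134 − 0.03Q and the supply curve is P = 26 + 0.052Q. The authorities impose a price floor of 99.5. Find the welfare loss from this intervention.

Competitive equilibrium: 134 − 0.03Q = 26 + 0.052Q → Q* = 1317.0732, P* = 94.4878.
At the floor P = 99.5, quantity demanded = (134 − 99.5)/0.03 = 1150.
Sellers' marginal cost at Q' = 1150: 26 + 0.052·1150 = 85.8.
ΔQ = 1317.0732 − 1150 = 167.0732; wedge = 99.5 − 85.8 = 13.7.
Welfare loss = ½ × 167.0732 × 13.7 = 1144.45.

1144.45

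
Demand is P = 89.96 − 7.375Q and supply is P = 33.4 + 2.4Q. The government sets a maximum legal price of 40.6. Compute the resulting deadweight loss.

Competitive equilibrium: 89.96 − 7.375Q = 33.4 + 2.4Q → Q* = 5.7862, P* = 47.2869.
At the ceiling P = 40.6, quantity supplied = (40.6 − 33.4)/2.4 = 3.
Willingness to pay at Q' = 3: 89.96 − 7.375·3 = 67.835.
ΔQ = 5.7862 − 3 = 2.7862; wedge = 67.835 − 40.6 = 27.235.
Welfare loss = ½ × 2.7862 × 27.235 = 37.94.

37.94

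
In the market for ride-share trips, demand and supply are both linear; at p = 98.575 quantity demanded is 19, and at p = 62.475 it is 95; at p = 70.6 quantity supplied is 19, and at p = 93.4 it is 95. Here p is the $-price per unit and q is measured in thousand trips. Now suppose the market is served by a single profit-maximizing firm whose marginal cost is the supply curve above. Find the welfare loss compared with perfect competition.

Demand slope = (62.475 − 98.575)/(95 − 19) = −0.475, so p = 107.6 − 0.475q.
Supply slope = (93.4 − 70.6)/(95 − 19) = 0.3, so p = 64.9 + 0.3q.
Competitive equilibrium: 107.6 − 0.475q = 64.9 + 0.3q → q* = 55.0968, p* = 81.429.
Marginal revenue: MR = 107.6 − 0.95q. Set MR = MC: 107.6 − 0.95q = 64.9 + 0.3q → q_m = 34.16.
Price p_m = 107.6 − 0.475·34.16 = 91.374; MC(q_m) = 64.9 + 0.3·34.16 = 75.148.
Competitive q* = 55.0968, so Δq = 20.9368; wedge = 91.374 − 75.148 = 16.226.
Welfare loss = ½ × 20.9368 × 16.226 = $169.86 thousand.

$169.86 thousand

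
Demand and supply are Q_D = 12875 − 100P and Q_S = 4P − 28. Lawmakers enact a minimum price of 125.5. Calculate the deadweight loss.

In inverse form: demand P = 128.75 − 0.01Q, supply P = 7 + 0.25Q.
Competitive equilibrium: 128.75 − 0.01Q = 7 + 0.25Q → Q* = 468.2692, P* = 124.0673.
At the floor P = 125.5, quantity demanded = (128.75 − 125.5)/0.01 = 325.
Sellers' marginal cost at Q' = 325: 7 + 0.25·325 = 88.25.
ΔQ = 468.2692 − 325 = 143.2692; wedge = 125.5 − 88.25 = 37.25.
The triangle = ½ × 143.2692 × 37.25 = 2668.39.

2668.39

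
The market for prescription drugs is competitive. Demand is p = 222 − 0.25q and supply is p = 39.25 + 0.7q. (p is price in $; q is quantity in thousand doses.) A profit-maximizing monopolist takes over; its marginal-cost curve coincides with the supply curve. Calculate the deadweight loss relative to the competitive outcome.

Competitive equilibrium: 222 − 0.25q = 39.25 + 0.7q → q* = 192.3684, p* = 173.9079.
Marginal revenue: MR = 222 − 0.5q. Set MR = MC: 222 − 0.5q = 39.25 + 0.7q → q_m = 152.2917.
Price p_m = 222 − 0.25·152.2917 = 183.9271; MC(q_m) = 39.25 + 0.7·152.2917 = 145.8542.
Competitive q* = 192.3684, so Δq = 40.0767; wedge = 183.9271 − 145.8542 = 38.0729.
Welfare loss = ½ × 40.0767 × 38.0729 = $762.92 thousand.

$762.92 thousand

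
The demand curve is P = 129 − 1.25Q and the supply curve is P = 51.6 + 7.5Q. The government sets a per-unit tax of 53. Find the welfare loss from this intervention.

Competitive equilibrium: 129 − 1.25Q = 51.6 + 7.5Q → Q* = 8.8457, P* = 117.9429.
With the tax, the buyer price exceeds the seller price by 53: (129 − 1.25Q) − (51.6 + 7.5Q) = 53 → Q' = 2.7886.
ΔQ = 8.8457 − 2.7886 = 6.0571; the wedge equals the tax, 53.
The triangle = ½ × 6.0571 × 53 = 160.51.

160.51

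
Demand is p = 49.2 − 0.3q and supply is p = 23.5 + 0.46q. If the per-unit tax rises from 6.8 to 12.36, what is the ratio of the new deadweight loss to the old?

Competitive equilibrium: 49.2 − 0.3q = 23.5 + 0.46q → q* = 33.8158, p* = 39.0553.
For a per-unit tax t: Δq = t/0.76, so DWL = ½·t·(t/0.76) = t²/1.52.
At t = 6.8: DWL = 30.421. At t = 12.36: DWL = 100.506.
Ratio = (12.36/6.8)² = 3.304.

3.304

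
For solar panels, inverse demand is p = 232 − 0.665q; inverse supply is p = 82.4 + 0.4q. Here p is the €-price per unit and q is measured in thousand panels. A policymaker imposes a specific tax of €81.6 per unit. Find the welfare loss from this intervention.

€3126.08 thousand

Competitive equilibrium: 232 − 0.665q = 82.4 + 0.4q → q* = 140.4695, p* = 138.5878.
With the tax, the buyer price exceeds the seller price by 81.6: (232 − 0.665q) − (82.4 + 0.4q) = 81.6 → q' = 63.8498.
Δq = 140.4695 − 63.8498 = 76.6197; the wedge equals the tax, 81.6.
Welfare loss = ½ × 76.6197 × 81.6 = €3126.08 thousand.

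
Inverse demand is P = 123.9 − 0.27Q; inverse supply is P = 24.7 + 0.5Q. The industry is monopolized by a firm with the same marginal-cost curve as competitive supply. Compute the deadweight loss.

Competitive equilibrium: 123.9 − 0.27Q = 24.7 + 0.5Q → Q* = 128.8312, P* = 89.1156.
Marginal revenue: MR = 123.9 − 0.54Q. Set MR = MC: 123.9 − 0.54Q = 24.7 + 0.5Q → Q_m = 95.3846.
Price P_m = 123.9 − 0.27·95.3846 = 98.1462; MC(Q_m) = 24.7 + 0.5·95.3846 = 72.3923.
Competitive Q* = 128.8312, so ΔQ = 33.4466; wedge = 98.1462 − 72.3923 = 25.7539.
DWL = ½ × 33.4466 × 25.7539 = 430.69.

430.69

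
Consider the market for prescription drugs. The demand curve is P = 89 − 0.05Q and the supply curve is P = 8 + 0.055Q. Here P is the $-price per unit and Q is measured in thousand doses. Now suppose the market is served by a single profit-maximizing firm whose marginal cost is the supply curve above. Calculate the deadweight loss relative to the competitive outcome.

$3251.08 thousand

Competitive equilibrium: 89 − 0.05Q = 8 + 0.055Q → Q* = 771.42857, P* = 50.42857.
Marginal revenue: MR = 89 − 0.1Q. Set MR = MC: 89 − 0.1Q = 8 + 0.055Q → Q_m = 522.58065.
Price P_m = 89 − 0.05·522.58065 = 62.87097; MC(Q_m) = 8 + 0.055·522.58065 = 36.74194.
Competitive Q* = 771.42857, so ΔQ = 248.84792; wedge = 62.87097 − 36.74194 = 26.12903.
Welfare loss = ½ × 248.84792 × 26.12903 = $3251.08 thousand.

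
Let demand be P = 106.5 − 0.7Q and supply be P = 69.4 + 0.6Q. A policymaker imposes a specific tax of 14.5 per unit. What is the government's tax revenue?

252.08

Competitive equilibrium: 106.5 − 0.7Q = 69.4 + 0.6Q → Q* = 28.5385, P* = 86.5231.
With the tax, the buyer price exceeds the seller price by 14.5: (106.5 − 0.7Q) − (69.4 + 0.6Q) = 14.5 → Q' = 17.3846.
Tax revenue = 14.5 × 17.3846 = 252.08.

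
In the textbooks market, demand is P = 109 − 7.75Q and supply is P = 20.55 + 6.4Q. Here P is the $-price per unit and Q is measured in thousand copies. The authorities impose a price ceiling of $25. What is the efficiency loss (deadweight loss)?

$218.37 thousand

Competitive equilibrium: 109 − 7.75Q = 20.55 + 6.4Q → Q* = 6.2509, P* = 60.5557.
At the ceiling P = 25, quantity supplied = (25 − 20.55)/6.4 = 0.6953.
Willingness to pay at Q' = 0.6953: 109 − 7.75·0.6953 = 103.6114.
ΔQ = 6.2509 − 0.6953 = 5.5556; wedge = 103.6114 − 25 = 78.6114.
The triangle = ½ × 5.5556 × 78.6114 = $218.37 thousand.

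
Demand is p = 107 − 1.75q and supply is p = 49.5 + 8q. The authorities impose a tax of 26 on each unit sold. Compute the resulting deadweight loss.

34.67

Competitive equilibrium: 107 − 1.75q = 49.5 + 8q → q* = 5.8974, p* = 96.6795.
With the tax, the buyer price exceeds the seller price by 26: (107 − 1.75q) − (49.5 + 8q) = 26 → q' = 3.2308.
Δq = 5.8974 − 3.2308 = 2.6666; the wedge equals the tax, 26.
Deadweight loss = ½ × 2.6666 × 26 = 34.67.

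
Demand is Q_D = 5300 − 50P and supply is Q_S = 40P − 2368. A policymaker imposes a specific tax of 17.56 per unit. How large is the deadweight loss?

3426.15

In inverse form: demand P = 106 − 0.02Q, supply P = 59.2 + 0.025Q.
Competitive equilibrium: 106 − 0.02Q = 59.2 + 0.025Q → Q* = 1040, P* = 85.2.
With the tax, the buyer price exceeds the seller price by 17.56: (106 − 0.02Q) − (59.2 + 0.025Q) = 17.56 → Q' = 649.7778.
ΔQ = 1040 − 649.7778 = 390.2222; the wedge equals the tax, 17.56.
The triangle = ½ × 390.2222 × 17.56 = 3426.15.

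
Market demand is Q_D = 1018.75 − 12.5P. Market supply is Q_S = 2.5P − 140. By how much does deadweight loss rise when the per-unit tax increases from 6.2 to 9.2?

In inverse form: demand P = 81.5 − 0.08Q, supply P = 56 + 0.4Q.
Competitive equilibrium: 81.5 − 0.08Q = 56 + 0.4Q → Q* = 53.125, P* = 77.25.
For a per-unit tax t: ΔQ = t/0.48, so DWL = ½·t·(t/0.48) = t²/0.96.
At t = 6.2: DWL = 40.042. At t = 9.2: DWL = 88.167.
Increase = 88.167 − 40.042 = 48.125.

48.125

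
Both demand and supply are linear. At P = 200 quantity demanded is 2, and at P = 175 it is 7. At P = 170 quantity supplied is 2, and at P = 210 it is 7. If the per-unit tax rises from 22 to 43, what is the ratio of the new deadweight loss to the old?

3.820

Demand slope = (175 − 200)/(7 − 2) = −5, so P = 210 − 5Q.
Supply slope = (210 − 170)/(7 − 2) = 8, so P = 154 + 8Q.
Competitive equilibrium: 210 − 5Q = 154 + 8Q → Q* = 4.3077, P* = 188.4615.
For a per-unit tax t: ΔQ = t/13, so DWL = ½·t·(t/13) = t²/26.
At t = 22: DWL = 18.615. At t = 43: DWL = 71.115.
Ratio = (43/22)² = 3.820.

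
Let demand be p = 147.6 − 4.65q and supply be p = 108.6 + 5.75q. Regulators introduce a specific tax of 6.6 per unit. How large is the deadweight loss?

2.09

Competitive equilibrium: 147.6 − 4.65q = 108.6 + 5.75q → q* = 3.75, p* = 130.1625.
With the tax, the buyer price exceeds the seller price by 6.6: (147.6 − 4.65q) − (108.6 + 5.75q) = 6.6 → q' = 3.1154.
Δq = 3.75 − 3.1154 = 0.6346; the wedge equals the tax, 6.6.
Welfare loss = ½ × 0.6346 × 6.6 = 2.09.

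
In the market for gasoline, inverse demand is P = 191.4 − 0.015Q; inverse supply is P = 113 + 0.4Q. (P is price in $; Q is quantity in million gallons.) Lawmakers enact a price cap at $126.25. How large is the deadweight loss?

Competitive equilibrium: 191.4 − 0.015Q = 113 + 0.4Q → Q* = 188.9157, P* = 188.5663.
At the ceiling P = 126.25, quantity supplied = (126.25 − 113)/0.4 = 33.125.
Willingness to pay at Q' = 33.125: 191.4 − 0.015·33.125 = 190.9031.
ΔQ = 188.9157 − 33.125 = 155.7907; wedge = 190.9031 − 126.25 = 64.6531.
The triangle = ½ × 155.7907 × 64.6531 = $5036.18 million.

$5036.18 million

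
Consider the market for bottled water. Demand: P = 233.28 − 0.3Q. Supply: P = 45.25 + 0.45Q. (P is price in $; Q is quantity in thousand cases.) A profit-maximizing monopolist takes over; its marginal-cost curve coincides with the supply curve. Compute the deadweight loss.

$1924.10 thousand

Competitive equilibrium: 233.28 − 0.3Q = 45.25 + 0.45Q → Q* = 250.7067, P* = 158.068.
Marginal revenue: MR = 233.28 − 0.6Q. Set MR = MC: 233.28 − 0.6Q = 45.25 + 0.45Q → Q_m = 179.0762.
Price P_m = 233.28 − 0.3·179.0762 = 179.5571; MC(Q_m) = 45.25 + 0.45·179.0762 = 125.8343.
Competitive Q* = 250.7067, so ΔQ = 71.6305; wedge = 179.5571 − 125.8343 = 53.7228.
DWL = ½ × 71.6305 × 53.7228 = $1924.10 thousand.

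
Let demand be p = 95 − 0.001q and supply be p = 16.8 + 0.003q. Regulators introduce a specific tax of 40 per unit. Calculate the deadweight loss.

Competitive equilibrium: 95 − 0.001q = 16.8 + 0.003q → q* = 19550, p* = 75.45.
With the tax, the buyer price exceeds the seller price by 40: (95 − 0.001q) − (16.8 + 0.003q) = 40 → q' = 9550.
Δq = 19550 − 9550 = 10000; the wedge equals the tax, 40.
The triangle = ½ × 10000 × 40 = 200000.

200000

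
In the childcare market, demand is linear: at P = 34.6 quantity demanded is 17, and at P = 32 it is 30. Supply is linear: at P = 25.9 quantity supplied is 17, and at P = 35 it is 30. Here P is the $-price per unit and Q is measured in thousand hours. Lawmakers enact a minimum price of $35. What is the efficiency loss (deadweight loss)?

$61.25 thousand

Demand slope = (32 − 34.6)/(30 − 17) = −0.2, so P = 38 − 0.2Q.
Supply slope = (35 − 25.9)/(30 − 17) = 0.7, so P = 14 + 0.7Q.
Competitive equilibrium: 38 − 0.2Q = 14 + 0.7Q → Q* = 26.6667, P* = 32.6667.
At the floor P = 35, quantity demanded = (38 − 35)/0.2 = 15.
Sellers' marginal cost at Q' = 15: 14 + 0.7·15 = 24.5.
ΔQ = 26.6667 − 15 = 11.6667; wedge = 35 − 24.5 = 10.5.
DWL = ½ × 11.6667 × 10.5 = $61.25 thousand.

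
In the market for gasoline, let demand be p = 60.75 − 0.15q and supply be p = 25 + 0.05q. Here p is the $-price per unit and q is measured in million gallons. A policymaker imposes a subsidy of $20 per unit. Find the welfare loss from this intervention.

$1000 million

Competitive equilibrium: 60.75 − 0.15q = 25 + 0.05q → q* = 178.75, p* = 33.9375.
The subsidy lowers effective supply by 20: p = 5 + 0.05q.
New quantity: 60.75 − 0.15q = 5 + 0.05q → q' = 278.75.
Overproduction Δq = 278.75 − 178.75 = 100; wedge = subsidy = 20.
DWL = ½ × 100 × 20 = $1000 million.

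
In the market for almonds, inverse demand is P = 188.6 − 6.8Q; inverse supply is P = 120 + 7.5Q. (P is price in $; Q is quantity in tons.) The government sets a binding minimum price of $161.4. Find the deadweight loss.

$4.54

Competitive equilibrium: 188.6 − 6.8Q = 120 + 7.5Q → Q* = 4.7972, P* = 155.979.
At the floor P = 161.4, quantity demanded = (188.6 − 161.4)/6.8 = 4.
Sellers' marginal cost at Q' = 4: 120 + 7.5·4 = 150.
ΔQ = 4.7972 − 4 = 0.7972; wedge = 161.4 − 150 = 11.4.
Deadweight loss = ½ × 0.7972 × 11.4 = $4.54.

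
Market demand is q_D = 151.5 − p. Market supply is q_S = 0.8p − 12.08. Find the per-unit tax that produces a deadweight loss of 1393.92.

79.2

In inverse form: demand p = 151.5 − q, supply p = 15.1 + 1.25q.
Competitive equilibrium: 151.5 − q = 15.1 + 1.25q → q* = 60.6222, p* = 90.8778.
A tax t gives Δq = t/2.25 and wedge t, so DWL = t²/4.5.
t²/4.5 = 1393.92 → t² = 6272.64 → t = 79.2.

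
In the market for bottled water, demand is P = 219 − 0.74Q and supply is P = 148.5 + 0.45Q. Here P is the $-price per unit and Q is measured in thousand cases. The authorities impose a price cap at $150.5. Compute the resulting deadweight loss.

Competitive equilibrium: 219 − 0.74Q = 148.5 + 0.45Q → Q* = 59.2437, P* = 175.1597.
At the ceiling P = 150.5, quantity supplied = (150.5 − 148.5)/0.45 = 4.4444.
Willingness to pay at Q' = 4.4444: 219 − 0.74·4.4444 = 215.7111.
ΔQ = 59.2437 − 4.4444 = 54.7993; wedge = 215.7111 − 150.5 = 65.2111.
Welfare loss = ½ × 54.7993 × 65.2111 = $1786.76 thousand.

$1786.76 thousand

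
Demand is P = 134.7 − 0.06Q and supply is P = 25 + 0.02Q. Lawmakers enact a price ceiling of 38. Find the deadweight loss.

Competitive equilibrium: 134.7 − 0.06Q = 25 + 0.02Q → Q* = 1371.25, P* = 52.425.
At the ceiling P = 38, quantity supplied = (38 − 25)/0.02 = 650.
Willingness to pay at Q' = 650: 134.7 − 0.06·650 = 95.7.
ΔQ = 1371.25 − 650 = 721.25; wedge = 95.7 − 38 = 57.7.
Deadweight loss = ½ × 721.25 × 57.7 = 20808.06.

20808.06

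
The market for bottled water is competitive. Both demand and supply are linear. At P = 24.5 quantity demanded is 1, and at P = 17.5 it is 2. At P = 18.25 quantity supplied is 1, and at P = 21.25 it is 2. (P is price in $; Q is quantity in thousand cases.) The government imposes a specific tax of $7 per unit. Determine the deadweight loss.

$2.45 thousand

Demand slope = (17.5 − 24.5)/(2 − 1) = −7, so P = 31.5 − 7Q.
Supply slope = (21.25 − 18.25)/(2 − 1) = 3, so P = 15.25 + 3Q.
Competitive equilibrium: 31.5 − 7Q = 15.25 + 3Q → Q* = 1.625, P* = 20.125.
With the tax, the buyer price exceeds the seller price by 7: (31.5 − 7Q) − (15.25 + 3Q) = 7 → Q' = 0.925.
ΔQ = 1.625 − 0.925 = 0.7; the wedge equals the tax, 7.
Welfare loss = ½ × 0.7 × 7 = $2.45 thousand.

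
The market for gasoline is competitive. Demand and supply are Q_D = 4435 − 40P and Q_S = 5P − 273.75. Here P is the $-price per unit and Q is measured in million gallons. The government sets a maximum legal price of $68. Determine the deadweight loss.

In inverse form: demand P = 110.875 − 0.025Q, supply P = 54.75 + 0.2Q.
Competitive equilibrium: 110.875 − 0.025Q = 54.75 + 0.2Q → Q* = 249.44444, P* = 104.63889.
At the ceiling P = 68, quantity supplied = (68 − 54.75)/0.2 = 66.25.
Willingness to pay at Q' = 66.25: 110.875 − 0.025·66.25 = 109.21875.
ΔQ = 249.44444 − 66.25 = 183.19444; wedge = 109.21875 − 68 = 41.21875.
Welfare loss = ½ × 183.19444 × 41.21875 = $3775.52 million.

$3775.52 million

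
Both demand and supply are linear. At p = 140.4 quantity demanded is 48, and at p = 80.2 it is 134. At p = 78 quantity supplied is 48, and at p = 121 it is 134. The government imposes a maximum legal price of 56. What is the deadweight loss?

Demand slope = (80.2 − 140.4)/(134 − 48) = −0.7, so p = 174 − 0.7q.
Supply slope = (121 − 78)/(134 − 48) = 0.5, so p = 54 + 0.5q.
Competitive equilibrium: 174 − 0.7q = 54 + 0.5q → q* = 100, p* = 104.
At the ceiling p = 56, quantity supplied = (56 − 54)/0.5 = 4.
Willingness to pay at q' = 4: 174 − 0.7·4 = 171.2.
Δq = 100 − 4 = 96; wedge = 171.2 − 56 = 115.2.
DWL = ½ × 96 × 115.2 = 5529.60.

5529.60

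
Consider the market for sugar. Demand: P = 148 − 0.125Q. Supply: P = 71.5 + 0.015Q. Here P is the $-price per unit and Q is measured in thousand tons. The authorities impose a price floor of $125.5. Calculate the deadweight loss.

$9398.89 thousand

Competitive equilibrium: 148 − 0.125Q = 71.5 + 0.015Q → Q* = 546.4286, P* = 79.6964.
At the floor P = 125.5, quantity demanded = (148 − 125.5)/0.125 = 180.
Sellers' marginal cost at Q' = 180: 71.5 + 0.015·180 = 74.2.
ΔQ = 546.4286 − 180 = 366.4286; wedge = 125.5 − 74.2 = 51.3.
Welfare loss = ½ × 366.4286 × 51.3 = $9398.89 thousand.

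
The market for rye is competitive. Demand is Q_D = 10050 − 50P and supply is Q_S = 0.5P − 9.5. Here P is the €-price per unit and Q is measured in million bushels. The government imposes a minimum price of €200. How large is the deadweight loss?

€1624.01 million

In inverse form: demand P = 201 − 0.02Q, supply P = 19 + 2Q.
Competitive equilibrium: 201 − 0.02Q = 19 + 2Q → Q* = 90.099, P* = 199.198.
At the floor P = 200, quantity demanded = (201 − 200)/0.02 = 50.
Sellers' marginal cost at Q' = 50: 19 + 2·50 = 119.
ΔQ = 90.099 − 50 = 40.099; wedge = 200 − 119 = 81.
Welfare loss = ½ × 40.099 × 81 = €1624.01 million.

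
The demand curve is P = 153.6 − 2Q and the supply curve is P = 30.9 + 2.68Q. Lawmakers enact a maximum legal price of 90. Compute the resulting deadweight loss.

40.61

Competitive equilibrium: 153.6 − 2Q = 30.9 + 2.68Q → Q* = 26.2179, P* = 101.1641.
At the ceiling P = 90, quantity supplied = (90 − 30.9)/2.68 = 22.0522.
Willingness to pay at Q' = 22.0522: 153.6 − 2·22.0522 = 109.4956.
ΔQ = 26.2179 − 22.0522 = 4.1657; wedge = 109.4956 − 90 = 19.4956.
The triangle = ½ × 4.1657 × 19.4956 = 40.61.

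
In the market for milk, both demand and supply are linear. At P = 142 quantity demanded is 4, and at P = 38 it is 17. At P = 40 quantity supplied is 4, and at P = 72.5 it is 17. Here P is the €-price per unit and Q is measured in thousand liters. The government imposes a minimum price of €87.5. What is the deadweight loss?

€44.21 thousand

Demand slope = (38 − 142)/(17 − 4) = −8, so P = 174 − 8Q.
Supply slope = (72.5 − 40)/(17 − 4) = 2.5, so P = 30 + 2.5Q.
Competitive equilibrium: 174 − 8Q = 30 + 2.5Q → Q* = 13.7143, P* = 64.2857.
At the floor P = 87.5, quantity demanded = (174 − 87.5)/8 = 10.8125.
Sellers' marginal cost at Q' = 10.8125: 30 + 2.5·10.8125 = 57.0313.
ΔQ = 13.7143 − 10.8125 = 2.9018; wedge = 87.5 − 57.0313 = 30.4687.
DWL = ½ × 2.9018 × 30.4687 = €44.21 thousand.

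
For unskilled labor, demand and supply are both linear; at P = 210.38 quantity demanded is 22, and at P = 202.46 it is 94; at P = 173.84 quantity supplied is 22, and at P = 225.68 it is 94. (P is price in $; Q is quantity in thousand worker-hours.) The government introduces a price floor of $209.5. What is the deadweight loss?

Demand slope = (202.46 − 210.38)/(94 − 22) = −0.11, so P = 212.8 − 0.11Q.
Supply slope = (225.68 − 173.84)/(94 − 22) = 0.72, so P = 158 + 0.72Q.
Competitive equilibrium: 212.8 − 0.11Q = 158 + 0.72Q → Q* = 66.0241, P* = 205.5373.
At the floor P = 209.5, quantity demanded = (212.8 − 209.5)/0.11 = 30.
Sellers' marginal cost at Q' = 30: 158 + 0.72·30 = 179.6.
ΔQ = 66.0241 − 30 = 36.0241; wedge = 209.5 − 179.6 = 29.9.
The triangle = ½ × 36.0241 × 29.9 = $538.56 thousand.

$538.56 thousand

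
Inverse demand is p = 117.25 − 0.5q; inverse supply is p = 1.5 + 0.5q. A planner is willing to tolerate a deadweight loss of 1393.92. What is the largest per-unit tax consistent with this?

Competitive equilibrium: 117.25 − 0.5q = 1.5 + 0.5q → q* = 115.75, p* = 59.375.
A tax t gives Δq = t/1 and wedge t, so DWL = t²/2.
t²/2 = 1393.92 → t² = 2787.84 → t = 52.8.

52.8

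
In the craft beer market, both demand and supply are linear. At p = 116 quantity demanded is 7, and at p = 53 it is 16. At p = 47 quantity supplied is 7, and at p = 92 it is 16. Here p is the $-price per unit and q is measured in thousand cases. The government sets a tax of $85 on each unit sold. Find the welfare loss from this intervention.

Demand slope = (53 − 116)/(16 − 7) = −7, so p = 165 − 7q.
Supply slope = (92 − 47)/(16 − 7) = 5, so p = 12 + 5q.
Competitive equilibrium: 165 − 7q = 12 + 5q → q* = 12.75, p* = 75.75.
With the tax, the buyer price exceeds the seller price by 85: (165 − 7q) − (12 + 5q) = 85 → q' = 5.6667.
Δq = 12.75 − 5.6667 = 7.0833; the wedge equals the tax, 85.
Welfare loss = ½ × 7.0833 × 85 = $301.04 thousand.

$301.04 thousand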